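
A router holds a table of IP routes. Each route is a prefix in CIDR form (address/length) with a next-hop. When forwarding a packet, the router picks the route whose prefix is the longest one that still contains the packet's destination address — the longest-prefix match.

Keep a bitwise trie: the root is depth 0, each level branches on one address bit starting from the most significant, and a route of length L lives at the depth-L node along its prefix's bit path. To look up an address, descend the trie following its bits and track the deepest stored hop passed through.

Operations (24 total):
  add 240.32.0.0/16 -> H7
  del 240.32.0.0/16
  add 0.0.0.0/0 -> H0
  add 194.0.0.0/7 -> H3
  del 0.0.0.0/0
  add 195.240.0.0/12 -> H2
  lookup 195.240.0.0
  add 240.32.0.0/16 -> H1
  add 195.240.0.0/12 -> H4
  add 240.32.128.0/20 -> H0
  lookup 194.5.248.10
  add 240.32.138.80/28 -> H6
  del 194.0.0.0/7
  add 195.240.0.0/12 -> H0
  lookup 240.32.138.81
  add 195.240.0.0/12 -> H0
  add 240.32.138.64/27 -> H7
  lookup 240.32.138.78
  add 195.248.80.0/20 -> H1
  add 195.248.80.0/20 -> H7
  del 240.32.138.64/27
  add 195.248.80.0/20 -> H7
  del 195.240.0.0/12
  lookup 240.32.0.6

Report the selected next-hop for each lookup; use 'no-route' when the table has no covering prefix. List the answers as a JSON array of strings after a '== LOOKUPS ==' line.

Trace:
  + 240.32.0.0/16 (H7) depth=16
  del 240.32.0.0/16 (clear depth 16)
  + 0.0.0.0/0 (H0) depth=0
  + 194.0.0.0/7 (H3) depth=7
  del 0.0.0.0/0 (clear depth 0)
  + 195.240.0.0/12 (H2) depth=12
  ? 195.240.0.0  path d0:-→d1:-→d2:-→d3:-→d4:-→d5:-→d6:-→d7:H3→d8:-→d9:-→d10:-→d11:-→d12:H2  best=H2
  + 240.32.0.0/16 (H1) depth=16
  + 195.240.0.0/12 (H4) depth=12
  + 240.32.128.0/20 (H0) depth=20
  ? 194.5.248.10  path d0:-→d1:-→d2:-→d3:-→d4:-→d5:-→d6:-→d7:H3  best=H3
  + 240.32.138.80/28 (H6) depth=28
  del 194.0.0.0/7 (clear depth 7)
  + 195.240.0.0/12 (H0) depth=12
  ? 240.32.138.81  path d0:-→d1:-→d2:-→d3:-→d4:-→d5:-→d6:-→d7:-→d8:-→d9:-→d10:-→d11:-→d12:-→d13:-→d14:-→d15:-→d16:H1→d17:-→d18:-→d19:-→d20:H0→d21:-→d22:-→d23:-→d24:-→d25:-→d26:-→d27:-→d28:H6  best=H6
  + 195.240.0.0/12 (H0) depth=12
  + 240.32.138.64/27 (H7) depth=27
  ? 240.32.138.78  path d0:-→d1:-→d2:-→d3:-→d4:-→d5:-→d6:-→d7:-→d8:-→d9:-→d10:-→d11:-→d12:-→d13:-→d14:-→d15:-→d16:H1→d17:-→d18:-→d19:-→d20:H0→d21:-→d22:-→d23:-→d24:-→d25:-→d26:-→d27:H7  best=H7
  + 195.248.80.0/20 (H1) depth=20
  + 195.248.80.0/20 (H7) depth=20
  del 240.32.138.64/27 (clear depth 27)
  + 195.248.80.0/20 (H7) depth=20
  del 195.240.0.0/12 (clear depth 12)
  ? 240.32.0.6  path d0:-→d1:-→d2:-→d3:-→d4:-→d5:-→d6:-→d7:-→d8:-→d9:-→d10:-→d11:-→d12:-→d13:-→d14:-→d15:-→d16:H1  best=H1

== LOOKUPS ==
["H2","H3","H6","H7","H1"]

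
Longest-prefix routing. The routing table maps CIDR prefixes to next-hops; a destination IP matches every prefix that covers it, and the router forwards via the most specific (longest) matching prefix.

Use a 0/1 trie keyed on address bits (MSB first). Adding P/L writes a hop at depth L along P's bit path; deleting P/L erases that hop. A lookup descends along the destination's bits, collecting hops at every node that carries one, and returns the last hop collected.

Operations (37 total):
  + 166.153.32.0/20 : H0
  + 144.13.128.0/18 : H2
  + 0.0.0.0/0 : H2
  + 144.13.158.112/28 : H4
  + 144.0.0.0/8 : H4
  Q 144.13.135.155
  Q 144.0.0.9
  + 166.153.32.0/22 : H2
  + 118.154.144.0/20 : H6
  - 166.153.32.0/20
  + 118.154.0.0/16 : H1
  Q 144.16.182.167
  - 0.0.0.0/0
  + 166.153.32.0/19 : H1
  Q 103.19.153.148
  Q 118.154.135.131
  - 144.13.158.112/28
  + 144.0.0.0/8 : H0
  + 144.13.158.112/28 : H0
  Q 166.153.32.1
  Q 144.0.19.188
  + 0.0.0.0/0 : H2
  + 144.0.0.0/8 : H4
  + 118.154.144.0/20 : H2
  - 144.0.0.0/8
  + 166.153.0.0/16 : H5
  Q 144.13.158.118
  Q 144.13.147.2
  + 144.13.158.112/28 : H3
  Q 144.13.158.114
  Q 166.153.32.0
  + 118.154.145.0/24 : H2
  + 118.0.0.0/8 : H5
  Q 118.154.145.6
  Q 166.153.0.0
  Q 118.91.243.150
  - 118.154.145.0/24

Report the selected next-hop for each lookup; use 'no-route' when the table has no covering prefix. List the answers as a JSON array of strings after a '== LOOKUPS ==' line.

Process each operation:
  add 166.153.32.0/20 -> H0 at depth 20
  add 144.13.128.0/18 -> H2 at depth 18
  add 0.0.0.0/0 -> H2 at depth 0
  add 144.13.158.112/28 -> H4 at depth 28
  add 144.0.0.0/8 -> H4 at depth 8
  lookup 144.13.135.155: bits 1001000000001101100 walk d0:H2→d1:-→d2:-→d3:-→d4:-→d5:-→d6:-→d7:-→d8:H4→d9:-→d10:-→d11:-→d12:-→d13:-→d14:-→d15:-→d16:-→d17:-→d18:H2→d19:- -> H2
  lookup 144.0.0.9: bits 100100000000 walk d0:H2→d1:-→d2:-→d3:-→d4:-→d5:-→d6:-→d7:-→d8:H4→d9:-→d10:-→d11:-→d12:- -> H4
  add 166.153.32.0/22 -> H2 at depth 22
  add 118.154.144.0/20 -> H6 at depth 20
  del 166.153.32.0/20 (clear depth 20)
  add 118.154.0.0/16 -> H1 at depth 16
  lookup 144.16.182.167: bits 10010000000 walk d0:H2→d1:-→d2:-→d3:-→d4:-→d5:-→d6:-→d7:-→d8:H4→d9:-→d10:-→d11:- -> H4
  del 0.0.0.0/0 (clear depth 0)
  add 166.153.32.0/19 -> H1 at depth 19
  lookup 103.19.153.148: bits 011 walk d0:-→d1:-→d2:-→d3:- -> no-route
  lookup 118.154.135.131: bits 0111011010011010100 walk d0:-→d1:-→d2:-→d3:-→d4:-→d5:-→d6:-→d7:-→d8:-→d9:-→d10:-→d11:-→d12:-→d13:-→d14:-→d15:-→d16:H1→d17:-→d18:-→d19:- -> H1
  del 144.13.158.112/28 (clear depth 28)
  add 144.0.0.0/8 -> H0 at depth 8
  add 144.13.158.112/28 -> H0 at depth 28
  lookup 166.153.32.1: bits 1010011010011001001000 walk d0:-→d1:-→d2:-→d3:-→d4:-→d5:-→d6:-→d7:-→d8:-→d9:-→d10:-→d11:-→d12:-→d13:-→d14:-→d15:-→d16:-→d17:-→d18:-→d19:H1→d20:-→d21:-→d22:H2 -> H2
  lookup 144.0.19.188: bits 100100000000 walk d0:-→d1:-→d2:-→d3:-→d4:-→d5:-→d6:-→d7:-→d8:H0→d9:-→d10:-→d11:-→d12:- -> H0
  add 0.0.0.0/0 -> H2 at depth 0
  add 144.0.0.0/8 -> H4 at depth 8
  add 118.154.144.0/20 -> H2 at depth 20
  del 144.0.0.0/8 (clear depth 8)
  add 166.153.0.0/16 -> H5 at depth 16
  lookup 144.13.158.118: bits 1001000000001101100111100111 walk d0:H2→d1:-→d2:-→d3:-→d4:-→d5:-→d6:-→d7:-→d8:-→d9:-→d10:-→d11:-→d12:-→d13:-→d14:-→d15:-→d16:-→d17:-→d18:H2→d19:-→d20:-→d21:-→d22:-→d23:-→d24:-→d25:-→d26:-→d27:-→d28:H0 -> H0
  lookup 144.13.147.2: bits 10010000000011011001 walk d0:H2→d1:-→d2:-→d3:-→d4:-→d5:-→d6:-→d7:-→d8:-→d9:-→d10:-→d11:-→d12:-→d13:-→d14:-→d15:-→d16:-→d17:-→d18:H2→d19:-→d20:- -> H2
  add 144.13.158.112/28 -> H3 at depth 28
  lookup 144.13.158.114: bits 1001000000001101100111100111 walk d0:H2→d1:-→d2:-→d3:-→d4:-→d5:-→d6:-→d7:-→d8:-→d9:-→d10:-→d11:-→d12:-→d13:-→d14:-→d15:-→d16:-→d17:-→d18:H2→d19:-→d20:-→d21:-→d22:-→d23:-→d24:-→d25:-→d26:-→d27:-→d28:H3 -> H3
  lookup 166.153.32.0: bits 1010011010011001001000 walk d0:H2→d1:-→d2:-→d3:-→d4:-→d5:-→d6:-→d7:-→d8:-→d9:-→d10:-→d11:-→d12:-→d13:-→d14:-→d15:-→d16:H5→d17:-→d18:-→d19:H1→d20:-→d21:-→d22:H2 -> H2
  add 118.154.145.0/24 -> H2 at depth 24
  add 118.0.0.0/8 -> H5 at depth 8
  lookup 118.154.145.6: bits 011101101001101010010001 walk d0:H2→d1:-→d2:-→d3:-→d4:-→d5:-→d6:-→d7:-→d8:H5→d9:-→d10:-→d11:-→d12:-→d13:-→d14:-→d15:-→d16:H1→d17:-→d18:-→d19:-→d20:H2→d21:-→d22:-→d23:-→d24:H2 -> H2
  lookup 166.153.0.0: bits 101001101001100100 walk d0:H2→d1:-→d2:-→d3:-→d4:-→d5:-→d6:-→d7:-→d8:-→d9:-→d10:-→d11:-→d12:-→d13:-→d14:-→d15:-→d16:H5→d17:-→d18:- -> H5
  lookup 118.91.243.150: bits 01110110 walk d0:H2→d1:-→d2:-→d3:-→d4:-→d5:-→d6:-→d7:-→d8:H5 -> H5
  del 118.154.145.0/24 (clear depth 24)

== LOOKUPS ==
["H2","H4","H4","no-route","H1","H2","H0","H0","H2","H3","H2","H2","H5","H5"]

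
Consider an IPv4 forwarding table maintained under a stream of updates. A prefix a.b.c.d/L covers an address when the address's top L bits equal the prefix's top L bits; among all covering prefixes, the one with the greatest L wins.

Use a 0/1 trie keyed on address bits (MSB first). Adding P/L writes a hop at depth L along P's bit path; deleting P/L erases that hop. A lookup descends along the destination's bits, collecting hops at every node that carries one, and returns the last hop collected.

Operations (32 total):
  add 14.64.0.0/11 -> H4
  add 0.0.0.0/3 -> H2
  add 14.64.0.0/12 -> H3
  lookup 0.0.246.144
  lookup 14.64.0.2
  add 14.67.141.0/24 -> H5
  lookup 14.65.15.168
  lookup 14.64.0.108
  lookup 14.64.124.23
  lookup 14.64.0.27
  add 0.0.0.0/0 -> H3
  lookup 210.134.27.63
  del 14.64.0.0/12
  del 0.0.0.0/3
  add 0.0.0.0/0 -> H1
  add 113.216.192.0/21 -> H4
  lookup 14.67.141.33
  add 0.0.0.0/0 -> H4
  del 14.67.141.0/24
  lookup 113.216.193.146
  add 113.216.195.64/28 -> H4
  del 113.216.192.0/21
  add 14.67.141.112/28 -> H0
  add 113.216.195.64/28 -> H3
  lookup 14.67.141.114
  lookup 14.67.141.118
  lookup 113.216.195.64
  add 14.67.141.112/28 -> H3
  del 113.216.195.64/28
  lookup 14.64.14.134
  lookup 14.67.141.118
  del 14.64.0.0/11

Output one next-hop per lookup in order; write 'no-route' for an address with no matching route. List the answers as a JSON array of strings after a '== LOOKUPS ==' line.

Apply in order:
  add 14.64.0.0/11 -> H4 at depth 11
  add 0.0.0.0/3 -> H2 at depth 3
  add 14.64.0.0/12 -> H3 at depth 12
  Q 0.0.246.144: descend 0000 ; hops seen [H2] ; pick H2
  Q 14.64.0.2: descend 000011100100 ; hops seen [H2,H4,H3] ; pick H3
  add 14.67.141.0/24 -> H5 at depth 24
  Q 14.65.15.168: descend 00001110010000 ; hops seen [H2,H4,H3] ; pick H3
  Q 14.64.0.108: descend 00001110010000 ; hops seen [H2,H4,H3] ; pick H3
  Q 14.64.124.23: descend 00001110010000 ; hops seen [H2,H4,H3] ; pick H3
  Q 14.64.0.27: descend 00001110010000 ; hops seen [H2,H4,H3] ; pick H3
  add 0.0.0.0/0 -> H3 at depth 0
  Q 210.134.27.63: descend ε ; hops seen [H3] ; pick H3
  del 14.64.0.0/12 (clear depth 12)
  del 0.0.0.0/3 (clear depth 3)
  add 0.0.0.0/0 -> H1 at depth 0
  add 113.216.192.0/21 -> H4 at depth 21
  Q 14.67.141.33: descend 000011100100001110001101 ; hops seen [H1,H4,H5] ; pick H5
  add 0.0.0.0/0 -> H4 at depth 0
  del 14.67.141.0/24 (clear depth 24)
  Q 113.216.193.146: descend 011100011101100011000 ; hops seen [H4,H4] ; pick H4
  add 113.216.195.64/28 -> H4 at depth 28
  del 113.216.192.0/21 (clear depth 21)
  add 14.67.141.112/28 -> H0 at depth 28
  add 113.216.195.64/28 -> H3 at depth 28
  Q 14.67.141.114: descend 0000111001000011100011010111 ; hops seen [H4,H4,H0] ; pick H0
  Q 14.67.141.118: descend 0000111001000011100011010111 ; hops seen [H4,H4,H0] ; pick H0
  Q 113.216.195.64: descend 0111000111011000110000110100 ; hops seen [H4,H3] ; pick H3
  add 14.67.141.112/28 -> H3 at depth 28
  del 113.216.195.64/28 (clear depth 28)
  Q 14.64.14.134: descend 00001110010000 ; hops seen [H4,H4] ; pick H4
  Q 14.67.141.118: descend 0000111001000011100011010111 ; hops seen [H4,H4,H3] ; pick H3
  del 14.64.0.0/11 (clear depth 11)

== LOOKUPS ==
["H2","H3","H3","H3","H3","H3","H3","H5","H4","H0","H0","H3","H4","H3"]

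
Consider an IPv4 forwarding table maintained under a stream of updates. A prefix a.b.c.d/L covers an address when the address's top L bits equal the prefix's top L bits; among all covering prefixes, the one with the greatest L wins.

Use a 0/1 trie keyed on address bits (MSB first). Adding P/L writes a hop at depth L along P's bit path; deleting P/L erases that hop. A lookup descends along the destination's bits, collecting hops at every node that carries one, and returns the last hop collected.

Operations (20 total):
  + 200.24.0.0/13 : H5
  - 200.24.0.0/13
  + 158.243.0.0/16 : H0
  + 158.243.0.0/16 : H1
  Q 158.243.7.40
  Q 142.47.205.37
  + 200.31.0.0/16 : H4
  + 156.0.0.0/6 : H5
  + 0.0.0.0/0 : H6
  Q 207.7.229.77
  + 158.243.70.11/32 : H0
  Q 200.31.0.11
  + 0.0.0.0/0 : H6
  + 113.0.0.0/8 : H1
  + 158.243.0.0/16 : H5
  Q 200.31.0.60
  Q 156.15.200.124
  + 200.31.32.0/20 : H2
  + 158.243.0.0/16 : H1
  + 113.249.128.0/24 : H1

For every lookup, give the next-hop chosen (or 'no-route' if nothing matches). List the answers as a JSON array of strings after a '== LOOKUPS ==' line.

Apply in order:
  + 200.24.0.0/13 (H5) depth=13
  del 200.24.0.0/13 (clear depth 13)
  + 158.243.0.0/16 (H0) depth=16
  + 158.243.0.0/16 (H1) depth=16
  ? 158.243.7.40  path d0:-→d1:-→d2:-→d3:-→d4:-→d5:-→d6:-→d7:-→d8:-→d9:-→d10:-→d11:-→d12:-→d13:-→d14:-→d15:-→d16:H1  best=H1
  ? 142.47.205.37  path d0:-→d1:-→d2:-→d3:-  best=no-route
  + 200.31.0.0/16 (H4) depth=16
  + 156.0.0.0/6 (H5) depth=6
  + 0.0.0.0/0 (H6) depth=0
  ? 207.7.229.77  path d0:H6→d1:-→d2:-→d3:-→d4:-→d5:-  best=H6
  + 158.243.70.11/32 (H0) depth=32
  ? 200.31.0.11  path d0:H6→d1:-→d2:-→d3:-→d4:-→d5:-→d6:-→d7:-→d8:-→d9:-→d10:-→d11:-→d12:-→d13:-→d14:-→d15:-→d16:H4  best=H4
  + 0.0.0.0/0 (H6) depth=0
  + 113.0.0.0/8 (H1) depth=8
  + 158.243.0.0/16 (H5) depth=16
  ? 200.31.0.60  path d0:H6→d1:-→d2:-→d3:-→d4:-→d5:-→d6:-→d7:-→d8:-→d9:-→d10:-→d11:-→d12:-→d13:-→d14:-→d15:-→d16:H4  best=H4
  ? 156.15.200.124  path d0:H6→d1:-→d2:-→d3:-→d4:-→d5:-→d6:H5  best=H5
  + 200.31.32.0/20 (H2) depth=20
  + 158.243.0.0/16 (H1) depth=16
  + 113.249.128.0/24 (H1) depth=24

== LOOKUPS ==
["H1","no-route","H6","H4","H4","H5"]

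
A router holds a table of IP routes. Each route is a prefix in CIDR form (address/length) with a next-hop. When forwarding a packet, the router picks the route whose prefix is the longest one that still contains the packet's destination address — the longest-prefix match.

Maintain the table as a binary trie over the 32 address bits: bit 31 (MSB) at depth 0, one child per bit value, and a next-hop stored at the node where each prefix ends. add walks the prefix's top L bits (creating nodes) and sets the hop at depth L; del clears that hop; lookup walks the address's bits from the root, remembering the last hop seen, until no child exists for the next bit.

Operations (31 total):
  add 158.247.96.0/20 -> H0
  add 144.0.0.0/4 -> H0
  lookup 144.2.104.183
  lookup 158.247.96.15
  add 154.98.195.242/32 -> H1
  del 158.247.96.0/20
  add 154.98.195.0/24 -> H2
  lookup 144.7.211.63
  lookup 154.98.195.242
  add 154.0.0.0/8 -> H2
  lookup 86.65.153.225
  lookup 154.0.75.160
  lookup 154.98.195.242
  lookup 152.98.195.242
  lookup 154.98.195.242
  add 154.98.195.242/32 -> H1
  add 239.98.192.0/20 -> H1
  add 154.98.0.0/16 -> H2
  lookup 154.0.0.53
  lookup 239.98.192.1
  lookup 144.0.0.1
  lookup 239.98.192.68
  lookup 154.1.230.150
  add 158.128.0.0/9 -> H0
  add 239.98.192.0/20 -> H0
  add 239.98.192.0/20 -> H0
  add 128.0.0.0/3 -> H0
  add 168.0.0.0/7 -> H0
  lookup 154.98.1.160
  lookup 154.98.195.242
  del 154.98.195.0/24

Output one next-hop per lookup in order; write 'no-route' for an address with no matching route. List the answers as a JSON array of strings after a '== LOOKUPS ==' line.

Apply in order:
  + 158.247.96.0/20 (H0) depth=20
  + 144.0.0.0/4 (H0) depth=4
  ? 144.2.104.183  path d0:-→d1:-→d2:-→d3:-→d4:H0  best=H0
  ? 158.247.96.15  path d0:-→d1:-→d2:-→d3:-→d4:H0→d5:-→d6:-→d7:-→d8:-→d9:-→d10:-→d11:-→d12:-→d13:-→d14:-→d15:-→d16:-→d17:-→d18:-→d19:-→d20:H0  best=H0
  + 154.98.195.242/32 (H1) depth=32
  - 158.247.96.0/20 clear@20
  + 154.98.195.0/24 (H2) depth=24
  ? 144.7.211.63  path d0:-→d1:-→d2:-→d3:-→d4:H0  best=H0
  ? 154.98.195.242  path d0:-→d1:-→d2:-→d3:-→d4:H0→d5:-→d6:-→d7:-→d8:-→d9:-→d10:-→d11:-→d12:-→d13:-→d14:-→d15:-→d16:-→d17:-→d18:-→d19:-→d20:-→d21:-→d22:-→d23:-→d24:H2→d25:-→d26:-→d27:-→d28:-→d29:-→d30:-→d31:-→d32:H1  best=H1
  + 154.0.0.0/8 (H2) depth=8
  ? 86.65.153.225  path d0:-  best=no-route
  ? 154.0.75.160  path d0:-→d1:-→d2:-→d3:-→d4:H0→d5:-→d6:-→d7:-→d8:H2→d9:-  best=H2
  ? 154.98.195.242  path d0:-→d1:-→d2:-→d3:-→d4:H0→d5:-→d6:-→d7:-→d8:H2→d9:-→d10:-→d11:-→d12:-→d13:-→d14:-→d15:-→d16:-→d17:-→d18:-→d19:-→d20:-→d21:-→d22:-→d23:-→d24:H2→d25:-→d26:-→d27:-→d28:-→d29:-→d30:-→d31:-→d32:H1  best=H1
  ? 152.98.195.242  path d0:-→d1:-→d2:-→d3:-→d4:H0→d5:-→d6:-  best=H0
  ? 154.98.195.242  path d0:-→d1:-→d2:-→d3:-→d4:H0→d5:-→d6:-→d7:-→d8:H2→d9:-→d10:-→d11:-→d12:-→d13:-→d14:-→d15:-→d16:-→d17:-→d18:-→d19:-→d20:-→d21:-→d22:-→d23:-→d24:H2→d25:-→d26:-→d27:-→d28:-→d29:-→d30:-→d31:-→d32:H1  best=H1
  + 154.98.195.242/32 (H1) depth=32
  + 239.98.192.0/20 (H1) depth=20
  + 154.98.0.0/16 (H2) depth=16
  ? 154.0.0.53  path d0:-→d1:-→d2:-→d3:-→d4:H0→d5:-→d6:-→d7:-→d8:H2→d9:-  best=H2
  ? 239.98.192.1  path d0:-→d1:-→d2:-→d3:-→d4:-→d5:-→d6:-→d7:-→d8:-→d9:-→d10:-→d11:-→d12:-→d13:-→d14:-→d15:-→d16:-→d17:-→d18:-→d19:-→d20:H1  best=H1
  ? 144.0.0.1  path d0:-→d1:-→d2:-→d3:-→d4:H0  best=H0
  ? 239.98.192.68  path d0:-→d1:-→d2:-→d3:-→d4:-→d5:-→d6:-→d7:-→d8:-→d9:-→d10:-→d11:-→d12:-→d13:-→d14:-→d15:-→d16:-→d17:-→d18:-→d19:-→d20:H1  best=H1
  ? 154.1.230.150  path d0:-→d1:-→d2:-→d3:-→d4:H0→d5:-→d6:-→d7:-→d8:H2→d9:-  best=H2
  + 158.128.0.0/9 (H0) depth=9
  + 239.98.192.0/20 (H0) depth=20
  + 239.98.192.0/20 (H0) depth=20
  + 128.0.0.0/3 (H0) depth=3
  + 168.0.0.0/7 (H0) depth=7
  ? 154.98.1.160  path d0:-→d1:-→d2:-→d3:H0→d4:H0→d5:-→d6:-→d7:-→d8:H2→d9:-→d10:-→d11:-→d12:-→d13:-→d14:-→d15:-→d16:H2  best=H2
  ? 154.98.195.242  path d0:-→d1:-→d2:-→d3:H0→d4:H0→d5:-→d6:-→d7:-→d8:H2→d9:-→d10:-→d11:-→d12:-→d13:-→d14:-→d15:-→d16:H2→d17:-→d18:-→d19:-→d20:-→d21:-→d22:-→d23:-→d24:H2→d25:-→d26:-→d27:-→d28:-→d29:-→d30:-→d31:-→d32:H1  best=H1
  - 154.98.195.0/24 clear@24

== LOOKUPS ==
["H0","H0","H0","H1","no-route","H2","H1","H0","H1","H2","H1","H0","H1","H2","H2","H1"]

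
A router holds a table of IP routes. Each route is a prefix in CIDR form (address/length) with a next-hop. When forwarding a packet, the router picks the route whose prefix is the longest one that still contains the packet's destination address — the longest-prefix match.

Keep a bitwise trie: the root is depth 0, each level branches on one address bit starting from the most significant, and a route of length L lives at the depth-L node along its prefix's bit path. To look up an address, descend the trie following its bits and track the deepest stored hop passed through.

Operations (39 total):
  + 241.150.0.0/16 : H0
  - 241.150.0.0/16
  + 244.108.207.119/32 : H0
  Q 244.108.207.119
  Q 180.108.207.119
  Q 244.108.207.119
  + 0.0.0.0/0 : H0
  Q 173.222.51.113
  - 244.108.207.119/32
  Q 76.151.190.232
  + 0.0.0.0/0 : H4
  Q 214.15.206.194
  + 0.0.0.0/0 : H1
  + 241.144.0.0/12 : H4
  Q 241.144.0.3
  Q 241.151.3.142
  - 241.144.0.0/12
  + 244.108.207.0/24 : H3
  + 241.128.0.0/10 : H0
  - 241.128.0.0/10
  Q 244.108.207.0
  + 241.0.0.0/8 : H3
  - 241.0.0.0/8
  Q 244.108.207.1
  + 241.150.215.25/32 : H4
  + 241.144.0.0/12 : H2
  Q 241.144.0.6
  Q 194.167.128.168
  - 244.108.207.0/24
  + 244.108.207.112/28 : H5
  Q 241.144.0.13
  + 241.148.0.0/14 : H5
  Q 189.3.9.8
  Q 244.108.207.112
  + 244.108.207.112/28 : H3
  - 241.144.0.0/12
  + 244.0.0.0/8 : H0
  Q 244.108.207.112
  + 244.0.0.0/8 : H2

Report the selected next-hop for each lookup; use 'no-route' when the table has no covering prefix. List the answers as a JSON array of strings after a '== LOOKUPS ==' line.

Process each operation:
  + 241.150.0.0/16 (H0) depth=16
  - 241.150.0.0/16 clear@16
  + 244.108.207.119/32 (H0) depth=32
  Q 244.108.207.119: descend 11110100011011001100111101110111 ; hops seen [H0] ; pick H0
  Q 180.108.207.119: descend 1 ; hops seen [∅] ; pick no-route
  Q 244.108.207.119: descend 11110100011011001100111101110111 ; hops seen [H0] ; pick H0
  + 0.0.0.0/0 (H0) depth=0
  Q 173.222.51.113: descend 1 ; hops seen [H0] ; pick H0
  - 244.108.207.119/32 clear@32
  Q 76.151.190.232: descend ε ; hops seen [H0] ; pick H0
  + 0.0.0.0/0 (H4) depth=0
  Q 214.15.206.194: descend 11 ; hops seen [H4] ; pick H4
  + 0.0.0.0/0 (H1) depth=0
  + 241.144.0.0/12 (H4) depth=12
  Q 241.144.0.3: descend 1111000110010 ; hops seen [H1,H4] ; pick H4
  Q 241.151.3.142: descend 111100011001011 ; hops seen [H1,H4] ; pick H4
  - 241.144.0.0/12 clear@12
  + 244.108.207.0/24 (H3) depth=24
  + 241.128.0.0/10 (H0) depth=10
  - 241.128.0.0/10 clear@10
  Q 244.108.207.0: descend 1111010001101100110011110 ; hops seen [H1,H3] ; pick H3
  + 241.0.0.0/8 (H3) depth=8
  - 241.0.0.0/8 clear@8
  Q 244.108.207.1: descend 1111010001101100110011110 ; hops seen [H1,H3] ; pick H3
  + 241.150.215.25/32 (H4) depth=32
  + 241.144.0.0/12 (H2) depth=12
  Q 241.144.0.6: descend 1111000110010 ; hops seen [H1,H2] ; pick H2
  Q 194.167.128.168: descend 11 ; hops seen [H1] ; pick H1
  - 244.108.207.0/24 clear@24
  + 244.108.207.112/28 (H5) depth=28
  Q 241.144.0.13: descend 1111000110010 ; hops seen [H1,H2] ; pick H2
  + 241.148.0.0/14 (H5) depth=14
  Q 189.3.9.8: descend 1 ; hops seen [H1] ; pick H1
  Q 244.108.207.112: descend 11110100011011001100111101110 ; hops seen [H1,H5] ; pick H5
  + 244.108.207.112/28 (H3) depth=28
  - 241.144.0.0/12 clear@12
  + 244.0.0.0/8 (H0) depth=8
  Q 244.108.207.112: descend 11110100011011001100111101110 ; hops seen [H1,H0,H3] ; pick H3
  + 244.0.0.0/8 (H2) depth=8

== LOOKUPS ==
["H0","no-route","H0","H0","H0","H4","H4","H4","H3","H3","H2","H1","H2","H1","H5","H3"]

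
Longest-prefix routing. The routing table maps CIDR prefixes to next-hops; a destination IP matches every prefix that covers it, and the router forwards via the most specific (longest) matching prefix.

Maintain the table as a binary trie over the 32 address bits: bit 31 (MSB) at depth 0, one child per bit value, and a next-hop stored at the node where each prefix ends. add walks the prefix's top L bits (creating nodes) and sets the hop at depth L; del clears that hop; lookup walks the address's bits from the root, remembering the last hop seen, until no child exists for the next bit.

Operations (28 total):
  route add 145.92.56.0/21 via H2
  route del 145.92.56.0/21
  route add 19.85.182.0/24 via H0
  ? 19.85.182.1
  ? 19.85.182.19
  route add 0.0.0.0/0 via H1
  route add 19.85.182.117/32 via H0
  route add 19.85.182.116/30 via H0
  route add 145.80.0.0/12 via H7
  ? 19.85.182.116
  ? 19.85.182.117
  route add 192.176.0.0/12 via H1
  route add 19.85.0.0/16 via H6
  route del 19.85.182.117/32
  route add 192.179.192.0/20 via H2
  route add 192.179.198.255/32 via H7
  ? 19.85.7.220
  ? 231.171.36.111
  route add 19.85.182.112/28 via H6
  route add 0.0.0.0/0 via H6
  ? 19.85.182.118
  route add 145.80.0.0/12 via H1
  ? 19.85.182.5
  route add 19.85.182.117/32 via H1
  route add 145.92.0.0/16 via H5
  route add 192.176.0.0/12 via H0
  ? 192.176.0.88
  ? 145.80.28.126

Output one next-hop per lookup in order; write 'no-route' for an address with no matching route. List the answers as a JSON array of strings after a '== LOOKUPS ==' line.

Apply in order:
  + 145.92.56.0/21 (H2) depth=21
  del 145.92.56.0/21 (clear depth 21)
  + 19.85.182.0/24 (H0) depth=24
  Q 19.85.182.1: descend 000100110101010110110110 ; hops seen [H0] ; pick H0
  Q 19.85.182.19: descend 000100110101010110110110 ; hops seen [H0] ; pick H0
  + 0.0.0.0/0 (H1) depth=0
  + 19.85.182.117/32 (H0) depth=32
  + 19.85.182.116/30 (H0) depth=30
  + 145.80.0.0/12 (H7) depth=12
  Q 19.85.182.116: descend 0001001101010101101101100111010 ; hops seen [H1,H0,H0] ; pick H0
  Q 19.85.182.117: descend 00010011010101011011011001110101 ; hops seen [H1,H0,H0,H0] ; pick H0
  + 192.176.0.0/12 (H1) depth=12
  + 19.85.0.0/16 (H6) depth=16
  del 19.85.182.117/32 (clear depth 32)
  + 192.179.192.0/20 (H2) depth=20
  + 192.179.198.255/32 (H7) depth=32
  Q 19.85.7.220: descend 0001001101010101 ; hops seen [H1,H6] ; pick H6
  Q 231.171.36.111: descend 11 ; hops seen [H1] ; pick H1
  + 19.85.182.112/28 (H6) depth=28
  + 0.0.0.0/0 (H6) depth=0
  Q 19.85.182.118: descend 000100110101010110110110011101 ; hops seen [H6,H6,H0,H6,H0] ; pick H0
  + 145.80.0.0/12 (H1) depth=12
  Q 19.85.182.5: descend 0001001101010101101101100 ; hops seen [H6,H6,H0] ; pick H0
  + 19.85.182.117/32 (H1) depth=32
  + 145.92.0.0/16 (H5) depth=16
  + 192.176.0.0/12 (H0) depth=12
  Q 192.176.0.88: descend 11000000101100 ; hops seen [H6,H0] ; pick H0
  Q 145.80.28.126: descend 100100010101 ; hops seen [H6,H1] ; pick H1

== LOOKUPS ==
["H0","H0","H0","H0","H6","H1","H0","H0","H0","H1"]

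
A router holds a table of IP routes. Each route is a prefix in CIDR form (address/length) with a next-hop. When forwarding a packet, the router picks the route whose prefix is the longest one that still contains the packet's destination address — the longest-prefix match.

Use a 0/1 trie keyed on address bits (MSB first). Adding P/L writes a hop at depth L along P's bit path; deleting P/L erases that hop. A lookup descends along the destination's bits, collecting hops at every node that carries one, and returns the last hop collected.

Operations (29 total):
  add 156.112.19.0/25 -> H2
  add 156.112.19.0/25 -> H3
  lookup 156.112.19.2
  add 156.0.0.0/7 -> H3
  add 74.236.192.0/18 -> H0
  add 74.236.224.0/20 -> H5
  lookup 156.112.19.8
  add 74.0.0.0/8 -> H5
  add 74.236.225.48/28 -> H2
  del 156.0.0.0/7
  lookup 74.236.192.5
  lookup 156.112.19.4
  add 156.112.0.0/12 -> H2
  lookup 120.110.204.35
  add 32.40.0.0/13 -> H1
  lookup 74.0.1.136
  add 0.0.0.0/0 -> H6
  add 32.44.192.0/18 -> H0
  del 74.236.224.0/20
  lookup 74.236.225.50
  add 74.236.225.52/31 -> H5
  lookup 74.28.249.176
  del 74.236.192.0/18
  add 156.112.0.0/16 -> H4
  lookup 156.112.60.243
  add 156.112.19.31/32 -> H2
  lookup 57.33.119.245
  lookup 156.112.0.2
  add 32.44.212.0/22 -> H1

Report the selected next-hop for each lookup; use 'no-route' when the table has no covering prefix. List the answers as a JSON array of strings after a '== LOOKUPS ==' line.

Trace:
  + 156.112.19.0/25 (H2) depth=25
  + 156.112.19.0/25 (H3) depth=25
  ? 156.112.19.2  path d0:-→d1:-→d2:-→d3:-→d4:-→d5:-→d6:-→d7:-→d8:-→d9:-→d10:-→d11:-→d12:-→d13:-→d14:-→d15:-→d16:-→d17:-→d18:-→d19:-→d20:-→d21:-→d22:-→d23:-→d24:-→d25:H3  best=H3
  + 156.0.0.0/7 (H3) depth=7
  + 74.236.192.0/18 (H0) depth=18
  + 74.236.224.0/20 (H5) depth=20
  ? 156.112.19.8  path d0:-→d1:-→d2:-→d3:-→d4:-→d5:-→d6:-→d7:H3→d8:-→d9:-→d10:-→d11:-→d12:-→d13:-→d14:-→d15:-→d16:-→d17:-→d18:-→d19:-→d20:-→d21:-→d22:-→d23:-→d24:-→d25:H3  best=H3
  + 74.0.0.0/8 (H5) depth=8
  + 74.236.225.48/28 (H2) depth=28
  del 156.0.0.0/7 (clear depth 7)
  ? 74.236.192.5  path d0:-→d1:-→d2:-→d3:-→d4:-→d5:-→d6:-→d7:-→d8:H5→d9:-→d10:-→d11:-→d12:-→d13:-→d14:-→d15:-→d16:-→d17:-→d18:H0  best=H0
  ? 156.112.19.4  path d0:-→d1:-→d2:-→d3:-→d4:-→d5:-→d6:-→d7:-→d8:-→d9:-→d10:-→d11:-→d12:-→d13:-→d14:-→d15:-→d16:-→d17:-→d18:-→d19:-→d20:-→d21:-→d22:-→d23:-→d24:-→d25:H3  best=H3
  + 156.112.0.0/12 (H2) depth=12
  ? 120.110.204.35  path d0:-→d1:-→d2:-  best=no-route
  + 32.40.0.0/13 (H1) depth=13
  ? 74.0.1.136  path d0:-→d1:-→d2:-→d3:-→d4:-→d5:-→d6:-→d7:-→d8:H5  best=H5
  + 0.0.0.0/0 (H6) depth=0
  + 32.44.192.0/18 (H0) depth=18
  del 74.236.224.0/20 (clear depth 20)
  ? 74.236.225.50  path d0:H6→d1:-→d2:-→d3:-→d4:-→d5:-→d6:-→d7:-→d8:H5→d9:-→d10:-→d11:-→d12:-→d13:-→d14:-→d15:-→d16:-→d17:-→d18:H0→d19:-→d20:-→d21:-→d22:-→d23:-→d24:-→d25:-→d26:-→d27:-→d28:H2  best=H2
  + 74.236.225.52/31 (H5) depth=31
  ? 74.28.249.176  path d0:H6→d1:-→d2:-→d3:-→d4:-→d5:-→d6:-→d7:-→d8:H5  best=H5
  del 74.236.192.0/18 (clear depth 18)
  + 156.112.0.0/16 (H4) depth=16
  ? 156.112.60.243  path d0:H6→d1:-→d2:-→d3:-→d4:-→d5:-→d6:-→d7:-→d8:-→d9:-→d10:-→d11:-→d12:H2→d13:-→d14:-→d15:-→d16:H4→d17:-→d18:-  best=H4
  + 156.112.19.31/32 (H2) depth=32
  ? 57.33.119.245  path d0:H6→d1:-→d2:-→d3:-  best=H6
  ? 156.112.0.2  path d0:H6→d1:-→d2:-→d3:-→d4:-→d5:-→d6:-→d7:-→d8:-→d9:-→d10:-→d11:-→d12:H2→d13:-→d14:-→d15:-→d16:H4→d17:-→d18:-→d19:-  best=H4
  + 32.44.212.0/22 (H1) depth=22

== LOOKUPS ==
["H3","H3","H0","H3","no-route","H5","H2","H5","H4","H6","H4"]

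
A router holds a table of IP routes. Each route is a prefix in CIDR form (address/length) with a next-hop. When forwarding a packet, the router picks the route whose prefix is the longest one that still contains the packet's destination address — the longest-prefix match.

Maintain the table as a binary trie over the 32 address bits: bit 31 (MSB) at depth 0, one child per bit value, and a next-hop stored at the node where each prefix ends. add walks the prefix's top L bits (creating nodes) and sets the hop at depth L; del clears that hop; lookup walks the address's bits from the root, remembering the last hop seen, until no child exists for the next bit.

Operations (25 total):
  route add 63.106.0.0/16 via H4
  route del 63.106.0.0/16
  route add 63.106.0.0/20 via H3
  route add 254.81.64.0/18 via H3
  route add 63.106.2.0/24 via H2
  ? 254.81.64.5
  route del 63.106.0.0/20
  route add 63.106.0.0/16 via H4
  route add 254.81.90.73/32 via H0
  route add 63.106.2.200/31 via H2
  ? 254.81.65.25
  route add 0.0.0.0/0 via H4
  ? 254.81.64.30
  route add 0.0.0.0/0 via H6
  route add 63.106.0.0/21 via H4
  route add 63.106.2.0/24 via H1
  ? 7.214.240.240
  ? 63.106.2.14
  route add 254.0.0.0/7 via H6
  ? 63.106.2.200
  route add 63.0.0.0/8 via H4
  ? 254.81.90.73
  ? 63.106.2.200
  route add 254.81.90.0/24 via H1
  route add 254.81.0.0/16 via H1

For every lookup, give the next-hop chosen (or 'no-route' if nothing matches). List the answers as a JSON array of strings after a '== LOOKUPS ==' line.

Trace:
  + 63.106.0.0/16 (H4) depth=16
  del 63.106.0.0/16 (clear depth 16)
  + 63.106.0.0/20 (H3) depth=20
  + 254.81.64.0/18 (H3) depth=18
  + 63.106.2.0/24 (H2) depth=24
  ? 254.81.64.5  path d0:-→d1:-→d2:-→d3:-→d4:-→d5:-→d6:-→d7:-→d8:-→d9:-→d10:-→d11:-→d12:-→d13:-→d14:-→d15:-→d16:-→d17:-→d18:H3  best=H3
  del 63.106.0.0/20 (clear depth 20)
  + 63.106.0.0/16 (H4) depth=16
  + 254.81.90.73/32 (H0) depth=32
  + 63.106.2.200/31 (H2) depth=31
  ? 254.81.65.25  path d0:-→d1:-→d2:-→d3:-→d4:-→d5:-→d6:-→d7:-→d8:-→d9:-→d10:-→d11:-→d12:-→d13:-→d14:-→d15:-→d16:-→d17:-→d18:H3→d19:-  best=H3
  + 0.0.0.0/0 (H4) depth=0
  ? 254.81.64.30  path d0:H4→d1:-→d2:-→d3:-→d4:-→d5:-→d6:-→d7:-→d8:-→d9:-→d10:-→d11:-→d12:-→d13:-→d14:-→d15:-→d16:-→d17:-→d18:H3→d19:-  best=H3
  + 0.0.0.0/0 (H6) depth=0
  + 63.106.0.0/21 (H4) depth=21
  + 63.106.2.0/24 (H1) depth=24
  ? 7.214.240.240  path d0:H6→d1:-→d2:-  best=H6
  ? 63.106.2.14  path d0:H6→d1:-→d2:-→d3:-→d4:-→d5:-→d6:-→d7:-→d8:-→d9:-→d10:-→d11:-→d12:-→d13:-→d14:-→d15:-→d16:H4→d17:-→d18:-→d19:-→d20:-→d21:H4→d22:-→d23:-→d24:H1  best=H1
  + 254.0.0.0/7 (H6) depth=7
  ? 63.106.2.200  path d0:H6→d1:-→d2:-→d3:-→d4:-→d5:-→d6:-→d7:-→d8:-→d9:-→d10:-→d11:-→d12:-→d13:-→d14:-→d15:-→d16:H4→d17:-→d18:-→d19:-→d20:-→d21:H4→d22:-→d23:-→d24:H1→d25:-→d26:-→d27:-→d28:-→d29:-→d30:-→d31:H2  best=H2
  + 63.0.0.0/8 (H4) depth=8
  ? 254.81.90.73  path d0:H6→d1:-→d2:-→d3:-→d4:-→d5:-→d6:-→d7:H6→d8:-→d9:-→d10:-→d11:-→d12:-→d13:-→d14:-→d15:-→d16:-→d17:-→d18:H3→d19:-→d20:-→d21:-→d22:-→d23:-→d24:-→d25:-→d26:-→d27:-→d28:-→d29:-→d30:-→d31:-→d32:H0  best=H0
  ? 63.106.2.200  path d0:H6→d1:-→d2:-→d3:-→d4:-→d5:-→d6:-→d7:-→d8:H4→d9:-→d10:-→d11:-→d12:-→d13:-→d14:-→d15:-→d16:H4→d17:-→d18:-→d19:-→d20:-→d21:H4→d22:-→d23:-→d24:H1→d25:-→d26:-→d27:-→d28:-→d29:-→d30:-→d31:H2  best=H2
  + 254.81.90.0/24 (H1) depth=24
  + 254.81.0.0/16 (H1) depth=16

== LOOKUPS ==
["H3","H3","H3","H6","H1","H2","H0","H2"]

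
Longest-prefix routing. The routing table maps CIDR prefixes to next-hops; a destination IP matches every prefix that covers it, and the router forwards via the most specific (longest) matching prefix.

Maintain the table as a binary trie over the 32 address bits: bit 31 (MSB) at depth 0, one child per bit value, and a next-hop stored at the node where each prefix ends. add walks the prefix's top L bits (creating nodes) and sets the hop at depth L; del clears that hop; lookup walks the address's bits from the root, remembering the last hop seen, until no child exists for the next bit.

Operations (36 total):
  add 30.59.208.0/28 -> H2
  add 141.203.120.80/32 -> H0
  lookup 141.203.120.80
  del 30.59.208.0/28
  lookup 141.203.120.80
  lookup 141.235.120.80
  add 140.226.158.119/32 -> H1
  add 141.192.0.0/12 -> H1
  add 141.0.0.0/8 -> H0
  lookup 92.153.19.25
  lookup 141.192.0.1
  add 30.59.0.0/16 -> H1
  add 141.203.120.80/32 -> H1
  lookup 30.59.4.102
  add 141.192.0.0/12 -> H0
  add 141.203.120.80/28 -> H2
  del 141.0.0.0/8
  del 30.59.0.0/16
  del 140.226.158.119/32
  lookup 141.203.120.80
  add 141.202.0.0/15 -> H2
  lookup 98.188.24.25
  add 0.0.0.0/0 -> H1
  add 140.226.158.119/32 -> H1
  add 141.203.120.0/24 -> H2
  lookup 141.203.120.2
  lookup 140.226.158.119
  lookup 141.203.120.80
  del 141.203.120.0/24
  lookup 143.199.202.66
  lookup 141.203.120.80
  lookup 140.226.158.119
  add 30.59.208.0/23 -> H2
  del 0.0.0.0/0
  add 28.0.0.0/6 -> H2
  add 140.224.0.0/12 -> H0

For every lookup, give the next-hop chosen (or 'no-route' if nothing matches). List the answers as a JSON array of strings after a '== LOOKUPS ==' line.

Trace:
  + 30.59.208.0/28 (H2) depth=28
  + 141.203.120.80/32 (H0) depth=32
  ? 141.203.120.80  path d0:-→d1:-→d2:-→d3:-→d4:-→d5:-→d6:-→d7:-→d8:-→d9:-→d10:-→d11:-→d12:-→d13:-→d14:-→d15:-→d16:-→d17:-→d18:-→d19:-→d20:-→d21:-→d22:-→d23:-→d24:-→d25:-→d26:-→d27:-→d28:-→d29:-→d30:-→d31:-→d32:H0  best=H0
  del 30.59.208.0/28 (clear depth 28)
  ? 141.203.120.80  path d0:-→d1:-→d2:-→d3:-→d4:-→d5:-→d6:-→d7:-→d8:-→d9:-→d10:-→d11:-→d12:-→d13:-→d14:-→d15:-→d16:-→d17:-→d18:-→d19:-→d20:-→d21:-→d22:-→d23:-→d24:-→d25:-→d26:-→d27:-→d28:-→d29:-→d30:-→d31:-→d32:H0  best=H0
  ? 141.235.120.80  path d0:-→d1:-→d2:-→d3:-→d4:-→d5:-→d6:-→d7:-→d8:-→d9:-→d10:-  best=no-route
  + 140.226.158.119/32 (H1) depth=32
  + 141.192.0.0/12 (H1) depth=12
  + 141.0.0.0/8 (H0) depth=8
  ? 92.153.19.25  path d0:-→d1:-  best=no-route
  ? 141.192.0.1  path d0:-→d1:-→d2:-→d3:-→d4:-→d5:-→d6:-→d7:-→d8:H0→d9:-→d10:-→d11:-→d12:H1  best=H1
  + 30.59.0.0/16 (H1) depth=16
  + 141.203.120.80/32 (H1) depth=32
  ? 30.59.4.102  path d0:-→d1:-→d2:-→d3:-→d4:-→d5:-→d6:-→d7:-→d8:-→d9:-→d10:-→d11:-→d12:-→d13:-→d14:-→d15:-→d16:H1  best=H1
  + 141.192.0.0/12 (H0) depth=12
  + 141.203.120.80/28 (H2) depth=28
  del 141.0.0.0/8 (clear depth 8)
  del 30.59.0.0/16 (clear depth 16)
  del 140.226.158.119/32 (clear depth 32)
  ? 141.203.120.80  path d0:-→d1:-→d2:-→d3:-→d4:-→d5:-→d6:-→d7:-→d8:-→d9:-→d10:-→d11:-→d12:H0→d13:-→d14:-→d15:-→d16:-→d17:-→d18:-→d19:-→d20:-→d21:-→d22:-→d23:-→d24:-→d25:-→d26:-→d27:-→d28:H2→d29:-→d30:-→d31:-→d32:H1  best=H1
  + 141.202.0.0/15 (H2) depth=15
  ? 98.188.24.25  path d0:-→d1:-  best=no-route
  + 0.0.0.0/0 (H1) depth=0
  + 140.226.158.119/32 (H1) depth=32
  + 141.203.120.0/24 (H2) depth=24
  ? 141.203.120.2  path d0:H1→d1:-→d2:-→d3:-→d4:-→d5:-→d6:-→d7:-→d8:-→d9:-→d10:-→d11:-→d12:H0→d13:-→d14:-→d15:H2→d16:-→d17:-→d18:-→d19:-→d20:-→d21:-→d22:-→d23:-→d24:H2→d25:-  best=H2
  ? 140.226.158.119  path d0:H1→d1:-→d2:-→d3:-→d4:-→d5:-→d6:-→d7:-→d8:-→d9:-→d10:-→d11:-→d12:-→d13:-→d14:-→d15:-→d16:-→d17:-→d18:-→d19:-→d20:-→d21:-→d22:-→d23:-→d24:-→d25:-→d26:-→d27:-→d28:-→d29:-→d30:-→d31:-→d32:H1  best=H1
  ? 141.203.120.80  path d0:H1→d1:-→d2:-→d3:-→d4:-→d5:-→d6:-→d7:-→d8:-→d9:-→d10:-→d11:-→d12:H0→d13:-→d14:-→d15:H2→d16:-→d17:-→d18:-→d19:-→d20:-→d21:-→d22:-→d23:-→d24:H2→d25:-→d26:-→d27:-→d28:H2→d29:-→d30:-→d31:-→d32:H1  best=H1
  del 141.203.120.0/24 (clear depth 24)
  ? 143.199.202.66  path d0:H1→d1:-→d2:-→d3:-→d4:-→d5:-→d6:-  best=H1
  ? 141.203.120.80  path d0:H1→d1:-→d2:-→d3:-→d4:-→d5:-→d6:-→d7:-→d8:-→d9:-→d10:-→d11:-→d12:H0→d13:-→d14:-→d15:H2→d16:-→d17:-→d18:-→d19:-→d20:-→d21:-→d22:-→d23:-→d24:-→d25:-→d26:-→d27:-→d28:H2→d29:-→d30:-→d31:-→d32:H1  best=H1
  ? 140.226.158.119  path d0:H1→d1:-→d2:-→d3:-→d4:-→d5:-→d6:-→d7:-→d8:-→d9:-→d10:-→d11:-→d12:-→d13:-→d14:-→d15:-→d16:-→d17:-→d18:-→d19:-→d20:-→d21:-→d22:-→d23:-→d24:-→d25:-→d26:-→d27:-→d28:-→d29:-→d30:-→d31:-→d32:H1  best=H1
  + 30.59.208.0/23 (H2) depth=23
  del 0.0.0.0/0 (clear depth 0)
  + 28.0.0.0/6 (H2) depth=6
  + 140.224.0.0/12 (H0) depth=12

== LOOKUPS ==
["H0","H0","no-route","no-route","H1","H1","H1","no-route","H2","H1","H1","H1","H1","H1"]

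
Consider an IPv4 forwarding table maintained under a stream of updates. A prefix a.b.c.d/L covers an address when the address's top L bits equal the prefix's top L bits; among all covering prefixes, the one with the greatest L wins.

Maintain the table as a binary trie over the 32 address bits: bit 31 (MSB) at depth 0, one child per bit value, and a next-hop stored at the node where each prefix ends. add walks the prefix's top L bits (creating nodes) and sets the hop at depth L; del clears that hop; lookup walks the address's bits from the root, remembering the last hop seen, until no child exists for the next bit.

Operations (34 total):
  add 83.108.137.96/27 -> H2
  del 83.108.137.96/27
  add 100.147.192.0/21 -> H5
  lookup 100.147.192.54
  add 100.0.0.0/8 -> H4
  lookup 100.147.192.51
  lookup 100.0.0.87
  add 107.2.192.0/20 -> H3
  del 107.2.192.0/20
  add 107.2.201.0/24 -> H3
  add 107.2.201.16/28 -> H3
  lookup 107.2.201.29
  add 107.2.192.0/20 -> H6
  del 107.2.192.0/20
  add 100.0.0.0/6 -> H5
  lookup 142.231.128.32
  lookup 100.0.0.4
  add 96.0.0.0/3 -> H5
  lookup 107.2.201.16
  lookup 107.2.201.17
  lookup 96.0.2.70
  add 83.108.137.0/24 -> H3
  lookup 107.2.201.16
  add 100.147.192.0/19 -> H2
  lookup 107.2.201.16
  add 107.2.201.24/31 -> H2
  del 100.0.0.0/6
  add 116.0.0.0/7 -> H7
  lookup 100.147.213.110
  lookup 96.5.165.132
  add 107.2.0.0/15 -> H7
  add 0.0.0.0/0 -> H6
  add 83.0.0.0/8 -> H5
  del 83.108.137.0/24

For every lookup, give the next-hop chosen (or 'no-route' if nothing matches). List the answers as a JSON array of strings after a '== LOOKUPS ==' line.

Process each operation:
  + 83.108.137.96/27 (H2) depth=27
  del 83.108.137.96/27 (clear depth 27)
  + 100.147.192.0/21 (H5) depth=21
  lookup 100.147.192.54: bits 011001001001001111000 walk d0:-→d1:-→d2:-→d3:-→d4:-→d5:-→d6:-→d7:-→d8:-→d9:-→d10:-→d11:-→d12:-→d13:-→d14:-→d15:-→d16:-→d17:-→d18:-→d19:-→d20:-→d21:H5 -> H5
  + 100.0.0.0/8 (H4) depth=8
  lookup 100.147.192.51: bits 011001001001001111000 walk d0:-→d1:-→d2:-→d3:-→d4:-→d5:-→d6:-→d7:-→d8:H4→d9:-→d10:-→d11:-→d12:-→d13:-→d14:-→d15:-→d16:-→d17:-→d18:-→d19:-→d20:-→d21:H5 -> H5
  lookup 100.0.0.87: bits 01100100 walk d0:-→d1:-→d2:-→d3:-→d4:-→d5:-→d6:-→d7:-→d8:H4 -> H4
  + 107.2.192.0/20 (H3) depth=20
  del 107.2.192.0/20 (clear depth 20)
  + 107.2.201.0/24 (H3) depth=24
  + 107.2.201.16/28 (H3) depth=28
  lookup 107.2.201.29: bits 0110101100000010110010010001 walk d0:-→d1:-→d2:-→d3:-→d4:-→d5:-→d6:-→d7:-→d8:-→d9:-→d10:-→d11:-→d12:-→d13:-→d14:-→d15:-→d16:-→d17:-→d18:-→d19:-→d20:-→d21:-→d22:-→d23:-→d24:H3→d25:-→d26:-→d27:-→d28:H3 -> H3
  + 107.2.192.0/20 (H6) depth=20
  del 107.2.192.0/20 (clear depth 20)
  + 100.0.0.0/6 (H5) depth=6
  lookup 142.231.128.32: bits ε walk d0:- -> no-route
  lookup 100.0.0.4: bits 01100100 walk d0:-→d1:-→d2:-→d3:-→d4:-→d5:-→d6:H5→d7:-→d8:H4 -> H4
  + 96.0.0.0/3 (H5) depth=3
  lookup 107.2.201.16: bits 0110101100000010110010010001 walk d0:-→d1:-→d2:-→d3:H5→d4:-→d5:-→d6:-→d7:-→d8:-→d9:-→d10:-→d11:-→d12:-→d13:-→d14:-→d15:-→d16:-→d17:-→d18:-→d19:-→d20:-→d21:-→d22:-→d23:-→d24:H3→d25:-→d26:-→d27:-→d28:H3 -> H3
  lookup 107.2.201.17: bits 0110101100000010110010010001 walk d0:-→d1:-→d2:-→d3:H5→d4:-→d5:-→d6:-→d7:-→d8:-→d9:-→d10:-→d11:-→d12:-→d13:-→d14:-→d15:-→d16:-→d17:-→d18:-→d19:-→d20:-→d21:-→d22:-→d23:-→d24:H3→d25:-→d26:-→d27:-→d28:H3 -> H3
  lookup 96.0.2.70: bits 01100 walk d0:-→d1:-→d2:-→d3:H5→d4:-→d5:- -> H5
  + 83.108.137.0/24 (H3) depth=24
  lookup 107.2.201.16: bits 0110101100000010110010010001 walk d0:-→d1:-→d2:-→d3:H5→d4:-→d5:-→d6:-→d7:-→d8:-→d9:-→d10:-→d11:-→d12:-→d13:-→d14:-→d15:-→d16:-→d17:-→d18:-→d19:-→d20:-→d21:-→d22:-→d23:-→d24:H3→d25:-→d26:-→d27:-→d28:H3 -> H3
  + 100.147.192.0/19 (H2) depth=19
  lookup 107.2.201.16: bits 0110101100000010110010010001 walk d0:-→d1:-→d2:-→d3:H5→d4:-→d5:-→d6:-→d7:-→d8:-→d9:-→d10:-→d11:-→d12:-→d13:-→d14:-→d15:-→d16:-→d17:-→d18:-→d19:-→d20:-→d21:-→d22:-→d23:-→d24:H3→d25:-→d26:-→d27:-→d28:H3 -> H3
  + 107.2.201.24/31 (H2) depth=31
  del 100.0.0.0/6 (clear depth 6)
  + 116.0.0.0/7 (H7) depth=7
  lookup 100.147.213.110: bits 0110010010010011110 walk d0:-→d1:-→d2:-→d3:H5→d4:-→d5:-→d6:-→d7:-→d8:H4→d9:-→d10:-→d11:-→d12:-→d13:-→d14:-→d15:-→d16:-→d17:-→d18:-→d19:H2 -> H2
  lookup 96.5.165.132: bits 01100 walk d0:-→d1:-→d2:-→d3:H5→d4:-→d5:- -> H5
  + 107.2.0.0/15 (H7) depth=15
  + 0.0.0.0/0 (H6) depth=0
  + 83.0.0.0/8 (H5) depth=8
  del 83.108.137.0/24 (clear depth 24)

== LOOKUPS ==
["H5","H5","H4","H3","no-route","H4","H3","H3","H5","H3","H3","H2","H5"]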